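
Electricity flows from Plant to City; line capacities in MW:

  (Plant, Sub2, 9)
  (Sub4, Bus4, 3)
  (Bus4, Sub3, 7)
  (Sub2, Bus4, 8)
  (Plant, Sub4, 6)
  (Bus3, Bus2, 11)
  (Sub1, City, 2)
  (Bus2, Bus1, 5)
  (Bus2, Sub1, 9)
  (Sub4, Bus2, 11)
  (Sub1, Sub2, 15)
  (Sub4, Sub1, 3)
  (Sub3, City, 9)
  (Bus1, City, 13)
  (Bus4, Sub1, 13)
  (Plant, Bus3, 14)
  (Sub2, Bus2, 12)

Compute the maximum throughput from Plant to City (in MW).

Augment Plant→Sub4→Sub1→City: bottleneck 2, flow now 2.
Augment Plant→Sub2→Bus4→Sub3→City: bottleneck 7, flow now 9.
Augment Plant→Sub2→Bus2→Bus1→City: bottleneck 2, flow now 11.
Augment Plant→Bus3→Bus2→Bus1→City: bottleneck 3, flow now 14.
No augmenting path remains; maximum flow = 14.
In the residual graph, reachable from Plant: {Plant, Sub2, Bus3, Sub4, Bus4, Bus2, Sub1}.
Min-cut edges: Bus4→Sub3 (7), Bus2→Bus1 (5), Sub1→City (2); capacity 7 + 5 + 2 = 14.
This cut is saturated, so no flow can exceed 14.

14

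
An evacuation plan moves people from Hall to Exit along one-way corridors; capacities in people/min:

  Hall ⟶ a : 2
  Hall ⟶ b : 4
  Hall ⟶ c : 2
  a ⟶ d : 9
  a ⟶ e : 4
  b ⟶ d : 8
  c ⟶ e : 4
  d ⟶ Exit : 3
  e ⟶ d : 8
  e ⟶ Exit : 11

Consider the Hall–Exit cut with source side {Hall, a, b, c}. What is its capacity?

Edges leaving {Hall, a, b, c}: a→d (9), a→e (4), b→d (8), c→e (4).
Cut capacity = 9 + 4 + 8 + 4 = 25.

25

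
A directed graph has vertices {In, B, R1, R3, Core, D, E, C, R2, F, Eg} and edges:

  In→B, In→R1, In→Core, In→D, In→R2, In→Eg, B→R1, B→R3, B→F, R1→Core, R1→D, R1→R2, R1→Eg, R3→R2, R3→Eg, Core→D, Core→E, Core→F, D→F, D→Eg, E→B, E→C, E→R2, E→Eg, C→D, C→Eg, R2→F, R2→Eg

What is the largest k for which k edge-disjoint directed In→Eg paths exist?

Assign every edge capacity 1; by Menger, the answer equals the max flow.
Path In→Eg (+1); total 1.
Path In→R1→Eg (+1); total 2.
Path In→D→Eg (+1); total 3.
Path In→R2→Eg (+1); total 4.
Path In→B→R3→Eg (+1); total 5.
Path In→Core→E→Eg (+1); total 6.
No residual In→Eg path; max flow = 6.
Certifying cut of size 6: {In→B, In→Core, In→D, In→Eg, In→R1, In→R2}.

6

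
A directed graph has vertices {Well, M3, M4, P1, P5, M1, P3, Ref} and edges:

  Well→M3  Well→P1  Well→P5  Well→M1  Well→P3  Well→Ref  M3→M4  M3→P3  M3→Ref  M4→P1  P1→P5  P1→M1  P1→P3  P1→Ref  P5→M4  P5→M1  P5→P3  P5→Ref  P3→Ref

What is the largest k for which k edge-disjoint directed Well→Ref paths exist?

5

Assign every edge capacity 1; by Menger, the answer equals the max flow.
Path Well→Ref (+1); total 1.
Path Well→M3→Ref (+1); total 2.
Path Well→P1→Ref (+1); total 3.
Path Well→P5→Ref (+1); total 4.
Path Well→P3→Ref (+1); total 5.
No residual Well→Ref path; max flow = 5.
Certifying cut of size 5: {Well→M3, Well→P1, Well→P3, Well→P5, Well→Ref}.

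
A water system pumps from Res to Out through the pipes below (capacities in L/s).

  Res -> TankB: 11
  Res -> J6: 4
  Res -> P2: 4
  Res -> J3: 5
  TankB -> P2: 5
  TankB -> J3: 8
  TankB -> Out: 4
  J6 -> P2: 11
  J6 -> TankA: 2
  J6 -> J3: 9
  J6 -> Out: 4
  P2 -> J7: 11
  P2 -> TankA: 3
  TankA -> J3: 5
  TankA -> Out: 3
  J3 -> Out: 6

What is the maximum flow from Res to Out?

Augment Res→TankB→Out: bottleneck 4, flow now 4.
Augment Res→J6→Out: bottleneck 4, flow now 8.
Augment Res→J3→Out: bottleneck 5, flow now 13.
Augment Res→TankB→J3→Out: bottleneck 1, flow now 14.
Augment Res→P2→TankA→Out: bottleneck 3, flow now 17.
No augmenting path remains; maximum flow = 17.
In the residual graph, reachable from Res: {Res, TankB, P2, J7, J3}.
Min-cut edges: Res→J6 (4), TankB→Out (4), P2→TankA (3), J3→Out (6); capacity 4 + 4 + 3 + 6 = 17.
This cut is saturated, so no flow can exceed 17.

17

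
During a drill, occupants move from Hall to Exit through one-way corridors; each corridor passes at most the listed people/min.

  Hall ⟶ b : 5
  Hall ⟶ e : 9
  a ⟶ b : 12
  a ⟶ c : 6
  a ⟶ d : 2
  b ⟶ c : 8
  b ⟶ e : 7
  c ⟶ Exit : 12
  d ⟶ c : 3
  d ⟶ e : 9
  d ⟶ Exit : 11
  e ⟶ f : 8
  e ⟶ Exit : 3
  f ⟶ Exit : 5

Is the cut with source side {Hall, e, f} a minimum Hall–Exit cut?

Yes — it is a minimum cut (capacity 13).

Given cut capacity: 5 + 3 + 5 = 13.
Augment Hall→e→Exit: bottleneck 3, flow now 3.
Augment Hall→b→c→Exit: bottleneck 5, flow now 8.
Augment Hall→e→f→Exit: bottleneck 5, flow now 13.
No augmenting path remains; maximum flow = 13.
Cut capacity 13 equals the max flow, so it is a minimum cut.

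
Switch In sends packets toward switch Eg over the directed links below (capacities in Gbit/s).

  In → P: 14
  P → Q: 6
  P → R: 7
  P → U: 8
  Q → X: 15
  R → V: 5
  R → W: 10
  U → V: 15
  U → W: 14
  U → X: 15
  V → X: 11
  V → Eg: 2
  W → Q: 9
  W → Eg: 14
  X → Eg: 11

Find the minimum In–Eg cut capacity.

Augment In→P→Q→X→Eg: bottleneck 6, flow now 6.
Augment In→P→R→V→Eg: bottleneck 2, flow now 8.
Augment In→P→R→W→Eg: bottleneck 5, flow now 13.
Augment In→P→U→W→Eg: bottleneck 1, flow now 14.
No augmenting path remains; maximum flow = 14.
By max-flow min-cut, the minimum cut capacity equals the max flow.
In the residual graph, reachable from In: {In}.
Min-cut edges: In→P (14); capacity 14 = 14.

14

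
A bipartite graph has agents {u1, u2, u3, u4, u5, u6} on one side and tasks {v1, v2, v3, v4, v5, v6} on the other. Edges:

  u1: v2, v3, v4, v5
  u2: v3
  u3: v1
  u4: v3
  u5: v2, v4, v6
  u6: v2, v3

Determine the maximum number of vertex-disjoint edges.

5

Unit-capacity flow: source→left, listed edges, right→sink; max matching = max flow.
Augmenting path u1→v2 (+1); matched 1.
Augmenting path u2→v3 (+1); matched 2.
Augmenting path u3→v1 (+1); matched 3.
Augmenting path u5→v4 (+1); matched 4.
Augmenting path u6→v2→u1→v5 (+1); matched 5.
No augmenting path remains; maximum matching = 5.
König certificate: {u1, u3, u5, u6, v3} is a vertex cover of size 5 (every listed pair touches it), so no matching can be larger.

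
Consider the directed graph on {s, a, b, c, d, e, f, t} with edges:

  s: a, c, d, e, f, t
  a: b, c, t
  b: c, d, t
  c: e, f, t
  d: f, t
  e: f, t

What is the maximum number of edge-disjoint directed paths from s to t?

5

Assign every edge capacity 1; by Menger, the answer equals the max flow.
Path s→t (+1); total 1.
Path s→a→t (+1); total 2.
Path s→c→t (+1); total 3.
Path s→d→t (+1); total 4.
Path s→e→t (+1); total 5.
No residual s→t path; max flow = 5.
Certifying cut of size 5: {s→a, s→c, s→d, s→e, s→t}.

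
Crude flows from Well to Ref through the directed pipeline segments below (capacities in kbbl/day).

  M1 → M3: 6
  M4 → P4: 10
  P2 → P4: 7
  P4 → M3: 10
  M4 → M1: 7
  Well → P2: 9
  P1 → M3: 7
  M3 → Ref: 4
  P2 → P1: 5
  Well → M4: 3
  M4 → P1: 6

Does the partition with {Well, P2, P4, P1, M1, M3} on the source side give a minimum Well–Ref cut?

Given cut capacity: 3 + 4 = 7.
Augment Well→M4→P4→M3→Ref: bottleneck 3, flow now 3.
Augment Well→P2→P4→M3→Ref: bottleneck 1, flow now 4.
No augmenting path remains; maximum flow = 4.
In the residual graph, reachable from Well: {Well, M4, P2, P4, P1, M1, M3}.
Min-cut edges: M3→Ref (4); capacity 4 = 4.
Cut capacity 7 exceeds the max flow 4, so it is not minimum.

No — its capacity is 7, but the minimum cut has capacity 4.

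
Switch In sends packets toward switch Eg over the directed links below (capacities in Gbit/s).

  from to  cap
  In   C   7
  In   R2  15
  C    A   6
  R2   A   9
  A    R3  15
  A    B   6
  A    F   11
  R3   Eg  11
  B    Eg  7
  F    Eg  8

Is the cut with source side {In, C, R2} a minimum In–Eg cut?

Given cut capacity: 6 + 9 = 15.
Augment In→C→A→R3→Eg: bottleneck 6, flow now 6.
Augment In→R2→A→R3→Eg: bottleneck 5, flow now 11.
Augment In→R2→A→B→Eg: bottleneck 4, flow now 15.
No augmenting path remains; maximum flow = 15.
Cut capacity 15 equals the max flow, so it is a minimum cut.

Yes — it is a minimum cut (capacity 15).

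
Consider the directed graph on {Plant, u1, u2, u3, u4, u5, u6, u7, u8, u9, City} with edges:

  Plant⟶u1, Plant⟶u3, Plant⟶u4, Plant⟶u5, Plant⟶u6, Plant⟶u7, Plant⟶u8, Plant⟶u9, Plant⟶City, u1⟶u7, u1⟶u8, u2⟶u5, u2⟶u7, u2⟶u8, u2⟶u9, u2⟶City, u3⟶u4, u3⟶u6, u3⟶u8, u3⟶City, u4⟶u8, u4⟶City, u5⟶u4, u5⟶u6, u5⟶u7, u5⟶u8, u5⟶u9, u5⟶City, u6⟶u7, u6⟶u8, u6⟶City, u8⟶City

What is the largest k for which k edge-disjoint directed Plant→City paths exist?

Assign every edge capacity 1; by Menger, the answer equals the max flow.
Path Plant→City (+1); total 1.
Path Plant→u3→City (+1); total 2.
Path Plant→u4→City (+1); total 3.
Path Plant→u5→City (+1); total 4.
Path Plant→u6→City (+1); total 5.
Path Plant→u8→City (+1); total 6.
No residual Plant→City path; max flow = 6.
Certifying cut of size 6: {Plant→City, Plant→u3, Plant→u4, Plant→u5, Plant→u6, u8→City}.

6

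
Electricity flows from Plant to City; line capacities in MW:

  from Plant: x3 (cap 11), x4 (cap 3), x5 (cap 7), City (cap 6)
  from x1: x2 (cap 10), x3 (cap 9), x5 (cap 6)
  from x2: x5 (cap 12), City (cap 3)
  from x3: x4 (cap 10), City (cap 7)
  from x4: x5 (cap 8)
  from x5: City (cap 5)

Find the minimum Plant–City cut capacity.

18

Augment Plant→City: bottleneck 6, flow now 6.
Augment Plant→x3→City: bottleneck 7, flow now 13.
Augment Plant→x5→City: bottleneck 5, flow now 18.
No augmenting path remains; maximum flow = 18.
By max-flow min-cut, the minimum cut capacity equals the max flow.
In the residual graph, reachable from Plant: {Plant, x3, x4, x5}.
Min-cut edges: Plant→City (6), x3→City (7), x5→City (5); capacity 6 + 7 + 5 = 18.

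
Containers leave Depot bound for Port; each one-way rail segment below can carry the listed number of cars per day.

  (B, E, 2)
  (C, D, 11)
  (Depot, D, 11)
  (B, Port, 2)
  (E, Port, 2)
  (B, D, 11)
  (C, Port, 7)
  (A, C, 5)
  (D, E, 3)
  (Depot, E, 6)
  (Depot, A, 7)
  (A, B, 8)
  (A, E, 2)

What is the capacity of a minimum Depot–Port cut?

Augment Depot→E→Port: bottleneck 2, flow now 2.
Augment Depot→A→B→Port: bottleneck 2, flow now 4.
Augment Depot→A→C→Port: bottleneck 5, flow now 9.
No augmenting path remains; maximum flow = 9.
By max-flow min-cut, the minimum cut capacity equals the max flow.
In the residual graph, reachable from Depot: {Depot, D, E}.
Min-cut edges: Depot→A (7), E→Port (2); capacity 7 + 2 = 9.

9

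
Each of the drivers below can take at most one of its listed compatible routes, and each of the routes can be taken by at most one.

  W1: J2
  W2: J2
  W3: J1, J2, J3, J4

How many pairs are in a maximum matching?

2

Unit-capacity flow: source→left, listed edges, right→sink; max matching = max flow.
Augmenting path W1→J2 (+1); matched 1.
Augmenting path W3→J1 (+1); matched 2.
No augmenting path remains; maximum matching = 2.
König certificate: {W3, J2} is a vertex cover of size 2 (every listed pair touches it), so no matching can be larger.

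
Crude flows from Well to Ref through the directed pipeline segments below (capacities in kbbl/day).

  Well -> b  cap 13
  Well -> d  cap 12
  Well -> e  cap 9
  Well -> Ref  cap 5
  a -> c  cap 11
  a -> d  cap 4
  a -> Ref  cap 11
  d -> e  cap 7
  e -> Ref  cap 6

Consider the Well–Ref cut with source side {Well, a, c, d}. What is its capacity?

Edges leaving {Well, a, c, d}: Well→b (13), Well→e (9), Well→Ref (5), a→Ref (11), d→e (7).
Cut capacity = 13 + 9 + 5 + 11 + 7 = 45.

45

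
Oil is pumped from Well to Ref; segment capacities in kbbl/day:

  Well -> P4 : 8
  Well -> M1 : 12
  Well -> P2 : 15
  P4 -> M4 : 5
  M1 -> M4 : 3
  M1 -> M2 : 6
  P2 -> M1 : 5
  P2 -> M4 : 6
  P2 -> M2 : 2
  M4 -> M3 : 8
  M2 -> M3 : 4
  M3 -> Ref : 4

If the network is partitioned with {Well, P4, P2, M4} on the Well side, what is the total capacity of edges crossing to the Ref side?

27

Edges leaving {Well, P4, P2, M4}: Well→M1 (12), P2→M1 (5), P2→M2 (2), M4→M3 (8).
Cut capacity = 12 + 5 + 2 + 8 = 27.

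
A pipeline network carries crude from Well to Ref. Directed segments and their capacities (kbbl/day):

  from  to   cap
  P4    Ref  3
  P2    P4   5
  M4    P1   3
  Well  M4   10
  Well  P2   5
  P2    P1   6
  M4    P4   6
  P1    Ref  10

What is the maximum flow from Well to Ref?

11

Augment Well→P2→P4→Ref: bottleneck 3, flow now 3.
Augment Well→P2→P1→Ref: bottleneck 2, flow now 5.
Augment Well→M4→P1→Ref: bottleneck 3, flow now 8.
Augment Well→M4→P4→P2→P1→Ref: bottleneck 3, flow now 11. (uses reverse residual edge)
No augmenting path remains; maximum flow = 11.
In the residual graph, reachable from Well: {Well, M4, P4}.
Min-cut edges: Well→P2 (5), M4→P1 (3), P4→Ref (3); capacity 5 + 3 + 3 = 11.
This cut is saturated, so no flow can exceed 11.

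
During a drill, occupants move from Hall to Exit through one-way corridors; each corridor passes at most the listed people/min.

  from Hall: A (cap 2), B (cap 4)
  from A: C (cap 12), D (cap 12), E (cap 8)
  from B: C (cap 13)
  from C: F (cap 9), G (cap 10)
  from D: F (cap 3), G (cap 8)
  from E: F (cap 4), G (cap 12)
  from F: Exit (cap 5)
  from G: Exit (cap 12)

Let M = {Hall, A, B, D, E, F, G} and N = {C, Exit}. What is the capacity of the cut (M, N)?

42

Edges leaving {Hall, A, B, D, E, F, G}: A→C (12), B→C (13), F→Exit (5), G→Exit (12).
Cut capacity = 12 + 13 + 5 + 12 = 42.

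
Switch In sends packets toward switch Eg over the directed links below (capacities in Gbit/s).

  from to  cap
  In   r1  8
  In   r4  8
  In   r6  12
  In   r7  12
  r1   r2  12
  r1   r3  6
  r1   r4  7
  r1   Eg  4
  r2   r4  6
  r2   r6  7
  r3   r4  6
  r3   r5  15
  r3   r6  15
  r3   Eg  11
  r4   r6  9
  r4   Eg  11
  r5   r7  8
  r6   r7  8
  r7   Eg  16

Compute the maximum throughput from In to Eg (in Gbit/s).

32

Augment In→r1→Eg: bottleneck 4, flow now 4.
Augment In→r4→Eg: bottleneck 8, flow now 12.
Augment In→r7→Eg: bottleneck 12, flow now 24.
Augment In→r1→r3→Eg: bottleneck 4, flow now 28.
Augment In→r6→r7→Eg: bottleneck 4, flow now 32.
No augmenting path remains; maximum flow = 32.
In the residual graph, reachable from In: {In, r6, r7}.
Min-cut edges: In→r1 (8), In→r4 (8), r7→Eg (16); capacity 8 + 8 + 16 = 32.
This cut is saturated, so no flow can exceed 32.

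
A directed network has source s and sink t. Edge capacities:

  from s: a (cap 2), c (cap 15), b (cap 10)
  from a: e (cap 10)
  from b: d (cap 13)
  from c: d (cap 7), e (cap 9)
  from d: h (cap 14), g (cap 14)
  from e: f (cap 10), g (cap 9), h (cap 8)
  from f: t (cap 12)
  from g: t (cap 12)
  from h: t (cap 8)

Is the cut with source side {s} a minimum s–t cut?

Given cut capacity: 2 + 10 + 15 = 27.
Augment s→a→e→f→t: bottleneck 2, flow now 2.
Augment s→b→d→g→t: bottleneck 10, flow now 12.
Augment s→c→d→g→t: bottleneck 2, flow now 14.
Augment s→c→d→h→t: bottleneck 5, flow now 19.
Augment s→c→e→f→t: bottleneck 8, flow now 27.
No augmenting path remains; maximum flow = 27.
Cut capacity 27 equals the max flow, so it is a minimum cut.

Yes — it is a minimum cut (capacity 27).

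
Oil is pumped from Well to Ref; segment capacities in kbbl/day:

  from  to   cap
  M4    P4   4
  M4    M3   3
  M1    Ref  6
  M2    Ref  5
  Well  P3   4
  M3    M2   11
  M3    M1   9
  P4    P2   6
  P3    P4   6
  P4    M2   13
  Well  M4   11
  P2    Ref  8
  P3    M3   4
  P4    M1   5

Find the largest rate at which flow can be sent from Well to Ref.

11

Augment Well→P3→M3→M2→Ref: bottleneck 4, flow now 4.
Augment Well→M4→M3→M2→Ref: bottleneck 1, flow now 5.
Augment Well→M4→M3→M1→Ref: bottleneck 2, flow now 7.
Augment Well→M4→P4→M1→Ref: bottleneck 4, flow now 11.
No augmenting path remains; maximum flow = 11.
In the residual graph, reachable from Well: {Well, M4}.
Min-cut edges: Well→P3 (4), M4→M3 (3), M4→P4 (4); capacity 4 + 3 + 4 = 11.
This cut is saturated, so no flow can exceed 11.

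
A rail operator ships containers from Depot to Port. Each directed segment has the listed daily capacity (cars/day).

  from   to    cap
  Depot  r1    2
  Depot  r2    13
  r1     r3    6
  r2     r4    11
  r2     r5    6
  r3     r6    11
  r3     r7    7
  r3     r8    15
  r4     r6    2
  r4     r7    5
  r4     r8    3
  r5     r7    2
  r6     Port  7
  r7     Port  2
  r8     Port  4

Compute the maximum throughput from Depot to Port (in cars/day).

9

Augment Depot→r1→r3→r6→Port: bottleneck 2, flow now 2.
Augment Depot→r2→r4→r6→Port: bottleneck 2, flow now 4.
Augment Depot→r2→r4→r7→Port: bottleneck 2, flow now 6.
Augment Depot→r2→r4→r8→Port: bottleneck 3, flow now 9.
No augmenting path remains; maximum flow = 9.
In the residual graph, reachable from Depot: {Depot, r2, r4, r5, r7}.
Min-cut edges: Depot→r1 (2), r4→r6 (2), r4→r8 (3), r7→Port (2); capacity 2 + 2 + 3 + 2 = 9.
This cut is saturated, so no flow can exceed 9.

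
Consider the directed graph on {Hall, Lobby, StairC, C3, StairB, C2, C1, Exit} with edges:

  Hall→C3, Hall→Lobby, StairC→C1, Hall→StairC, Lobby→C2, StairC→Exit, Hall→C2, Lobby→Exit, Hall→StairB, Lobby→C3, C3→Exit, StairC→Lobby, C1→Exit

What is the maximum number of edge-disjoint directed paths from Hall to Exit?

3

Assign every edge capacity 1; by Menger, the answer equals the max flow.
Path Hall→Lobby→Exit (+1); total 1.
Path Hall→StairC→Exit (+1); total 2.
Path Hall→C3→Exit (+1); total 3.
No residual Hall→Exit path; max flow = 3.
Certifying cut of size 3: {Hall→C3, Hall→Lobby, Hall→StairC}.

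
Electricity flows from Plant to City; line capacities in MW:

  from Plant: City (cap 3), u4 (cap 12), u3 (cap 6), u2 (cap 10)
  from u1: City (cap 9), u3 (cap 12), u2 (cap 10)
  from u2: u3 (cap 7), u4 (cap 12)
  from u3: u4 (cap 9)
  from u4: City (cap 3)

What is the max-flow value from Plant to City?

6

Augment Plant→City: bottleneck 3, flow now 3.
Augment Plant→u4→City: bottleneck 3, flow now 6.
No augmenting path remains; maximum flow = 6.
In the residual graph, reachable from Plant: {Plant, u2, u3, u4}.
Min-cut edges: Plant→City (3), u4→City (3); capacity 3 + 3 = 6.
This cut is saturated, so no flow can exceed 6.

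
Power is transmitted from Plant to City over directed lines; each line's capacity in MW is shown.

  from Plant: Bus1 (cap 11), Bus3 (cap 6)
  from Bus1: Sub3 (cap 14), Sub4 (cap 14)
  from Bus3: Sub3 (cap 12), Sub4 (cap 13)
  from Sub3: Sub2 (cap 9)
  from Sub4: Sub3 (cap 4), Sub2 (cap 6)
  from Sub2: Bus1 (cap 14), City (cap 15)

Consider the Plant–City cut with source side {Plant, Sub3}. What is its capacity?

26

Edges leaving {Plant, Sub3}: Plant→Bus1 (11), Plant→Bus3 (6), Sub3→Sub2 (9).
Cut capacity = 11 + 6 + 9 = 26.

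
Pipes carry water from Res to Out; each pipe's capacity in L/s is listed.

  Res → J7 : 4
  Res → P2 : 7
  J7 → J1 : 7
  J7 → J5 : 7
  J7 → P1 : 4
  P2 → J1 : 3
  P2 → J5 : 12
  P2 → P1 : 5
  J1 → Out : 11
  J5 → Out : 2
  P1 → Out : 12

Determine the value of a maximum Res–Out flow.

Augment Res→J7→J1→Out: bottleneck 4, flow now 4.
Augment Res→P2→J1→Out: bottleneck 3, flow now 7.
Augment Res→P2→J5→Out: bottleneck 2, flow now 9.
Augment Res→P2→P1→Out: bottleneck 2, flow now 11.
No augmenting path remains; maximum flow = 11.
In the residual graph, reachable from Res: {Res}.
Min-cut edges: Res→J7 (4), Res→P2 (7); capacity 4 + 7 = 11.
This cut is saturated, so no flow can exceed 11.

11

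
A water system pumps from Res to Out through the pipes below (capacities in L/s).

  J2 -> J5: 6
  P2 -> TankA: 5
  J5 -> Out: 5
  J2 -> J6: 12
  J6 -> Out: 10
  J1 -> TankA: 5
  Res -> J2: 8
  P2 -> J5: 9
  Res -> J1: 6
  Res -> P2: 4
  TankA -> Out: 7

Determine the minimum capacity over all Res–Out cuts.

Augment Res→J2→J5→Out: bottleneck 5, flow now 5.
Augment Res→J2→J6→Out: bottleneck 3, flow now 8.
Augment Res→P2→TankA→Out: bottleneck 4, flow now 12.
Augment Res→J1→TankA→Out: bottleneck 3, flow now 15.
Augment Res→J1→TankA→P2→J5→J2→J6→Out: bottleneck 2, flow now 17. (uses reverse residual edge)
No augmenting path remains; maximum flow = 17.
By max-flow min-cut, the minimum cut capacity equals the max flow.
In the residual graph, reachable from Res: {Res, J1}.
Min-cut edges: Res→J2 (8), Res→P2 (4), J1→TankA (5); capacity 8 + 4 + 5 = 17.

17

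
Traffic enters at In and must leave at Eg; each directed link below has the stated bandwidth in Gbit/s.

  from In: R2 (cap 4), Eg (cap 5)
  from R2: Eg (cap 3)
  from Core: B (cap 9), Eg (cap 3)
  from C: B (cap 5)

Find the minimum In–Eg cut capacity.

Augment In→Eg: bottleneck 5, flow now 5.
Augment In→R2→Eg: bottleneck 3, flow now 8.
No augmenting path remains; maximum flow = 8.
By max-flow min-cut, the minimum cut capacity equals the max flow.
In the residual graph, reachable from In: {In, R2}.
Min-cut edges: In→Eg (5), R2→Eg (3); capacity 5 + 3 = 8.

8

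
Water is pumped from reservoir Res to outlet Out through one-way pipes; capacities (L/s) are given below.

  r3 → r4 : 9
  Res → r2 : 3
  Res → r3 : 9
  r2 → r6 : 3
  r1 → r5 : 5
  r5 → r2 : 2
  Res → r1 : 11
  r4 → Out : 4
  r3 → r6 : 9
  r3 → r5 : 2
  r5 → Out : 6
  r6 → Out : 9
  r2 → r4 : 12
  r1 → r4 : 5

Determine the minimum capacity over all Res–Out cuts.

Augment Res→r1→r4→Out: bottleneck 4, flow now 4.
Augment Res→r1→r5→Out: bottleneck 5, flow now 9.
Augment Res→r2→r6→Out: bottleneck 3, flow now 12.
Augment Res→r3→r5→Out: bottleneck 1, flow now 13.
Augment Res→r3→r6→Out: bottleneck 6, flow now 19.
No augmenting path remains; maximum flow = 19.
By max-flow min-cut, the minimum cut capacity equals the max flow.
In the residual graph, reachable from Res: {Res, r1, r2, r3, r4, r5, r6}.
Min-cut edges: r4→Out (4), r5→Out (6), r6→Out (9); capacity 4 + 6 + 9 = 19.

19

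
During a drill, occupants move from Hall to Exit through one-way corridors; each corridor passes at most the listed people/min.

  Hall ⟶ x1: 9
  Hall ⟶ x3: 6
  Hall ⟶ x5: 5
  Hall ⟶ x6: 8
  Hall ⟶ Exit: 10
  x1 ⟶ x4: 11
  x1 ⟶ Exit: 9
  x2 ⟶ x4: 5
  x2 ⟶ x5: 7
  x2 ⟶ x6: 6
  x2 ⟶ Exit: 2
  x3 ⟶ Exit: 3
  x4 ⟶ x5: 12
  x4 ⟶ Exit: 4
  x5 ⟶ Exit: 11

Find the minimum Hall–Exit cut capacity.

27

Augment Hall→Exit: bottleneck 10, flow now 10.
Augment Hall→x1→Exit: bottleneck 9, flow now 19.
Augment Hall→x3→Exit: bottleneck 3, flow now 22.
Augment Hall→x5→Exit: bottleneck 5, flow now 27.
No augmenting path remains; maximum flow = 27.
By max-flow min-cut, the minimum cut capacity equals the max flow.
In the residual graph, reachable from Hall: {Hall, x3, x6}.
Min-cut edges: Hall→x1 (9), Hall→x5 (5), Hall→Exit (10), x3→Exit (3); capacity 9 + 5 + 10 + 3 = 27.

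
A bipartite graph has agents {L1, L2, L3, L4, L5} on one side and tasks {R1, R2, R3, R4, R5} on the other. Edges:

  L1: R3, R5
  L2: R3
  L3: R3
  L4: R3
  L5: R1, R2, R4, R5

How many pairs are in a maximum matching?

3

Unit-capacity flow: source→left, listed edges, right→sink; max matching = max flow.
Augmenting path L1→R3 (+1); matched 1.
Augmenting path L5→R1 (+1); matched 2.
Augmenting path L2→R3→L1→R5 (+1); matched 3.
No augmenting path remains; maximum matching = 3.
König certificate: {L1, L5, R3} is a vertex cover of size 3 (every listed pair touches it), so no matching can be larger.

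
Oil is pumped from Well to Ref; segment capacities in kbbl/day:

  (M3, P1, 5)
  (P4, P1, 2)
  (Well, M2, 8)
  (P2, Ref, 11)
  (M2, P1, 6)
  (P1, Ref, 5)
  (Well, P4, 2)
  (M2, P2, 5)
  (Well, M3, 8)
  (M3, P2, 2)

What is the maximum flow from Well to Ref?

12

Augment Well→M3→P2→Ref: bottleneck 2, flow now 2.
Augment Well→M3→P1→Ref: bottleneck 5, flow now 7.
Augment Well→M2→P2→Ref: bottleneck 5, flow now 12.
No augmenting path remains; maximum flow = 12.
In the residual graph, reachable from Well: {Well, M3, P4, M2, P1}.
Min-cut edges: M3→P2 (2), M2→P2 (5), P1→Ref (5); capacity 2 + 5 + 5 = 12.
This cut is saturated, so no flow can exceed 12.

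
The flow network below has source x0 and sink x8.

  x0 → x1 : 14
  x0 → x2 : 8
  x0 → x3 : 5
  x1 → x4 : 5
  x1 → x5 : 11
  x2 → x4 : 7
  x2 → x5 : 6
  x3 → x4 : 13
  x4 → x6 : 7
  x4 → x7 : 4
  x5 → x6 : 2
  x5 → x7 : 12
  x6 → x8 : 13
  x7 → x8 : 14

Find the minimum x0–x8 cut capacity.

23

Augment x0→x1→x4→x6→x8: bottleneck 5, flow now 5.
Augment x0→x1→x5→x6→x8: bottleneck 2, flow now 7.
Augment x0→x1→x5→x7→x8: bottleneck 7, flow now 14.
Augment x0→x2→x4→x6→x8: bottleneck 2, flow now 16.
Augment x0→x2→x4→x7→x8: bottleneck 4, flow now 20.
Augment x0→x2→x5→x7→x8: bottleneck 2, flow now 22.
Augment x0→x3→x4→x1→x5→x7→x8: bottleneck 1, flow now 23. (uses reverse residual edge)
No augmenting path remains; maximum flow = 23.
By max-flow min-cut, the minimum cut capacity equals the max flow.
In the residual graph, reachable from x0: {x0, x1, x2, x3, x4, x5, x7}.
Min-cut edges: x4→x6 (7), x5→x6 (2), x7→x8 (14); capacity 7 + 2 + 14 = 23.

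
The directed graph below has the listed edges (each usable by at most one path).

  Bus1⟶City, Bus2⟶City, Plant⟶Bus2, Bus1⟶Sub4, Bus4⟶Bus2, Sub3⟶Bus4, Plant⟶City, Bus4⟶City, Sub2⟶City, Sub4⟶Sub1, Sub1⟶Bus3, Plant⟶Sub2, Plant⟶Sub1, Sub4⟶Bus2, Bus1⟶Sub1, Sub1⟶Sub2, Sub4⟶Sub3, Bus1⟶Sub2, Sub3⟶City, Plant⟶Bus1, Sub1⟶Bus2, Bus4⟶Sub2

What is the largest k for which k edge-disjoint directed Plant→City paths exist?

4

Assign every edge capacity 1; by Menger, the answer equals the max flow.
Path Plant→City (+1); total 1.
Path Plant→Bus1→City (+1); total 2.
Path Plant→Bus2→City (+1); total 3.
Path Plant→Sub2→City (+1); total 4.
No residual Plant→City path; max flow = 4.
Certifying cut of size 4: {Bus2→City, Plant→Bus1, Plant→City, Sub2→City}.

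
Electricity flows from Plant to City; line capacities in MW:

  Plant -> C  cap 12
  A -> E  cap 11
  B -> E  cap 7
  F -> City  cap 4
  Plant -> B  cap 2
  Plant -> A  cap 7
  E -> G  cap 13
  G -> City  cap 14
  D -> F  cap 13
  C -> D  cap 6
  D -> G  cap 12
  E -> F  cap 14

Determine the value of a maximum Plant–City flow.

Augment Plant→A→E→F→City: bottleneck 4, flow now 4.
Augment Plant→A→E→G→City: bottleneck 3, flow now 7.
Augment Plant→B→E→G→City: bottleneck 2, flow now 9.
Augment Plant→C→D→G→City: bottleneck 6, flow now 15.
No augmenting path remains; maximum flow = 15.
In the residual graph, reachable from Plant: {Plant, C}.
Min-cut edges: Plant→A (7), Plant→B (2), C→D (6); capacity 7 + 2 + 6 = 15.
This cut is saturated, so no flow can exceed 15.

15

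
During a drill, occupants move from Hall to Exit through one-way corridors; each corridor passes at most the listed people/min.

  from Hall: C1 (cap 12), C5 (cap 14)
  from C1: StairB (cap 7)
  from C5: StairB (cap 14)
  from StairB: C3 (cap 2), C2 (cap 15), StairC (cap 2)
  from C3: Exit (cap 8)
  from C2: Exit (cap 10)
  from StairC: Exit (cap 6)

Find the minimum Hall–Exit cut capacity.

Augment Hall→C1→StairB→C3→Exit: bottleneck 2, flow now 2.
Augment Hall→C1→StairB→C2→Exit: bottleneck 5, flow now 7.
Augment Hall→C5→StairB→C2→Exit: bottleneck 5, flow now 12.
Augment Hall→C5→StairB→StairC→Exit: bottleneck 2, flow now 14.
No augmenting path remains; maximum flow = 14.
By max-flow min-cut, the minimum cut capacity equals the max flow.
In the residual graph, reachable from Hall: {Hall, C1, C5, StairB, C2}.
Min-cut edges: StairB→C3 (2), StairB→StairC (2), C2→Exit (10); capacity 2 + 2 + 10 = 14.

14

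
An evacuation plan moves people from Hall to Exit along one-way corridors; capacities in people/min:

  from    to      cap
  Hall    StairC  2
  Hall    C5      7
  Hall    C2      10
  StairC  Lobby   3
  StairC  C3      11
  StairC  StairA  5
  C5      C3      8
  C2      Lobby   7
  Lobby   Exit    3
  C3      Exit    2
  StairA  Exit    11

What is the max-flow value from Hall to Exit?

7

Augment Hall→StairC→Lobby→Exit: bottleneck 2, flow now 2.
Augment Hall→C5→C3→Exit: bottleneck 2, flow now 4.
Augment Hall→C2→Lobby→Exit: bottleneck 1, flow now 5.
Augment Hall→C2→Lobby→StairC→StairA→Exit: bottleneck 2, flow now 7. (uses reverse residual edge)
No augmenting path remains; maximum flow = 7.
In the residual graph, reachable from Hall: {Hall, C5, C2, Lobby, C3}.
Min-cut edges: Hall→StairC (2), Lobby→Exit (3), C3→Exit (2); capacity 2 + 3 + 2 = 7.
This cut is saturated, so no flow can exceed 7.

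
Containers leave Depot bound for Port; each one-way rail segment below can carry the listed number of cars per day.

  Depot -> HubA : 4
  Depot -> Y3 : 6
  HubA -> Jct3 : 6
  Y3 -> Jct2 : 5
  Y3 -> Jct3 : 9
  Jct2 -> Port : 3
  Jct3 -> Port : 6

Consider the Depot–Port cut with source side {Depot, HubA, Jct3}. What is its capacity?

Edges leaving {Depot, HubA, Jct3}: Depot→Y3 (6), Jct3→Port (6).
Cut capacity = 6 + 6 = 12.

12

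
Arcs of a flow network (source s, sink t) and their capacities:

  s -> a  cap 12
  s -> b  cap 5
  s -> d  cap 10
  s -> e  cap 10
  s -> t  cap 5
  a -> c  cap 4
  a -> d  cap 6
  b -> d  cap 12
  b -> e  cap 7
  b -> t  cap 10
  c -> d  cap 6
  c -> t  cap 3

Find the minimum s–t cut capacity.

13

Augment s→t: bottleneck 5, flow now 5.
Augment s→b→t: bottleneck 5, flow now 10.
Augment s→a→c→t: bottleneck 3, flow now 13.
No augmenting path remains; maximum flow = 13.
By max-flow min-cut, the minimum cut capacity equals the max flow.
In the residual graph, reachable from s: {s, a, c, d, e}.
Min-cut edges: s→b (5), s→t (5), c→t (3); capacity 5 + 5 + 3 = 13.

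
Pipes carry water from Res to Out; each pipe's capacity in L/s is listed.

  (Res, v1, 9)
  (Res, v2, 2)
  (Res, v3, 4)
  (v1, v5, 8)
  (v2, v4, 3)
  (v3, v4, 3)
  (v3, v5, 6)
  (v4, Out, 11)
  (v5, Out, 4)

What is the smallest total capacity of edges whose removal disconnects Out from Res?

Augment Res→v1→v5→Out: bottleneck 4, flow now 4.
Augment Res→v2→v4→Out: bottleneck 2, flow now 6.
Augment Res→v3→v4→Out: bottleneck 3, flow now 9.
No augmenting path remains; maximum flow = 9.
By max-flow min-cut, the minimum cut capacity equals the max flow.
In the residual graph, reachable from Res: {Res, v1, v3, v5}.
Min-cut edges: Res→v2 (2), v3→v4 (3), v5→Out (4); capacity 2 + 3 + 4 = 9.

9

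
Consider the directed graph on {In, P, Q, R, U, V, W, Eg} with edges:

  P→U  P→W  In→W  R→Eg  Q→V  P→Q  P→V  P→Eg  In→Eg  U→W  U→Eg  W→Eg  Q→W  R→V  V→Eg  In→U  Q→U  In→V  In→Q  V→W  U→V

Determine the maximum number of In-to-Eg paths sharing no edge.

4

Assign every edge capacity 1; by Menger, the answer equals the max flow.
Path In→Eg (+1); total 1.
Path In→U→Eg (+1); total 2.
Path In→V→Eg (+1); total 3.
Path In→W→Eg (+1); total 4.
No residual In→Eg path; max flow = 4.
Certifying cut of size 4: {In→Eg, U→Eg, V→Eg, W→Eg}.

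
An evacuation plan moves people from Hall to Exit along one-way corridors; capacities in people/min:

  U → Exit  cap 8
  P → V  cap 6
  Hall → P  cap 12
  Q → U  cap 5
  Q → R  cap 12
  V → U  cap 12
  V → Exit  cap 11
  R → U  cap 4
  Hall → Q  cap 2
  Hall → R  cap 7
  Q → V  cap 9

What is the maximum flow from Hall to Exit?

12

Augment Hall→P→V→Exit: bottleneck 6, flow now 6.
Augment Hall→Q→U→Exit: bottleneck 2, flow now 8.
Augment Hall→R→U→Exit: bottleneck 4, flow now 12.
No augmenting path remains; maximum flow = 12.
In the residual graph, reachable from Hall: {Hall, P, R}.
Min-cut edges: Hall→Q (2), P→V (6), R→U (4); capacity 2 + 6 + 4 = 12.
This cut is saturated, so no flow can exceed 12.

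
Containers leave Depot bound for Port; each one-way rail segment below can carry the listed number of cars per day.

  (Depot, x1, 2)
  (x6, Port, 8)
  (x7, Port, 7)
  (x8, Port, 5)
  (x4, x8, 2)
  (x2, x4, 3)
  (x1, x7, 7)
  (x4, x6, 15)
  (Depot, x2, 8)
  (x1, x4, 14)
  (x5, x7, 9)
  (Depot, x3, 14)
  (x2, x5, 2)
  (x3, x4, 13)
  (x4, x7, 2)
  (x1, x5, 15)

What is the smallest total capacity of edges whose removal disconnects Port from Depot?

Augment Depot→x1→x7→Port: bottleneck 2, flow now 2.
Augment Depot→x2→x4→x6→Port: bottleneck 3, flow now 5.
Augment Depot→x2→x5→x7→Port: bottleneck 2, flow now 7.
Augment Depot→x3→x4→x6→Port: bottleneck 5, flow now 12.
Augment Depot→x3→x4→x7→Port: bottleneck 2, flow now 14.
Augment Depot→x3→x4→x8→Port: bottleneck 2, flow now 16.
No augmenting path remains; maximum flow = 16.
By max-flow min-cut, the minimum cut capacity equals the max flow.
In the residual graph, reachable from Depot: {Depot, x2, x3, x4, x6}.
Min-cut edges: Depot→x1 (2), x2→x5 (2), x4→x7 (2), x4→x8 (2), x6→Port (8); capacity 2 + 2 + 2 + 2 + 8 = 16.

16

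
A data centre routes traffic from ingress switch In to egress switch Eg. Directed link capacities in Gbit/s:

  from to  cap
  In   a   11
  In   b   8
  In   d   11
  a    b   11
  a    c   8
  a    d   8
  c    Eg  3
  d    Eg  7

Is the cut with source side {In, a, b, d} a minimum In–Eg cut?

Given cut capacity: 8 + 7 = 15.
Augment In→d→Eg: bottleneck 7, flow now 7.
Augment In→a→c→Eg: bottleneck 3, flow now 10.
No augmenting path remains; maximum flow = 10.
In the residual graph, reachable from In: {In, a, b, c, d}.
Min-cut edges: c→Eg (3), d→Eg (7); capacity 3 + 7 = 10.
Cut capacity 15 exceeds the max flow 10, so it is not minimum.

No — its capacity is 15, but the minimum cut has capacity 10.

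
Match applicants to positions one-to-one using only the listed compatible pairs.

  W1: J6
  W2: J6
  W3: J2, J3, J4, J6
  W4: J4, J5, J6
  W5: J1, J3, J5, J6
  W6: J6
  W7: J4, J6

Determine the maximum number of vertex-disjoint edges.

5

Unit-capacity flow: source→left, listed edges, right→sink; max matching = max flow.
Augmenting path W1→J6 (+1); matched 1.
Augmenting path W3→J2 (+1); matched 2.
Augmenting path W4→J4 (+1); matched 3.
Augmenting path W5→J1 (+1); matched 4.
Augmenting path W7→J4→W4→J5 (+1); matched 5.
No augmenting path remains; maximum matching = 5.
König certificate: {W3, W4, W5, W7, J6} is a vertex cover of size 5 (every listed pair touches it), so no matching can be larger.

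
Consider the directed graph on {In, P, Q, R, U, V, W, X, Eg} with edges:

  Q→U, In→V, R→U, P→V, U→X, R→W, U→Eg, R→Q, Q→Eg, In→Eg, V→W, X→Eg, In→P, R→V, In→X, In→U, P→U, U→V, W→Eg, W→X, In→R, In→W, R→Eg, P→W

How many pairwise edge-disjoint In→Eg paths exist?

Assign every edge capacity 1; by Menger, the answer equals the max flow.
Path In→Eg (+1); total 1.
Path In→R→Eg (+1); total 2.
Path In→U→Eg (+1); total 3.
Path In→W→Eg (+1); total 4.
Path In→X→Eg (+1); total 5.
No residual In→Eg path; max flow = 5.
Certifying cut of size 5: {In→Eg, In→R, U→Eg, W→Eg, X→Eg}.

5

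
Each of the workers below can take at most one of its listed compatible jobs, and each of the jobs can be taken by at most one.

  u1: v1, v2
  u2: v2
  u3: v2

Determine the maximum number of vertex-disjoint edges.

Unit-capacity flow: source→left, listed edges, right→sink; max matching = max flow.
Augmenting path u1→v1 (+1); matched 1.
Augmenting path u2→v2 (+1); matched 2.
No augmenting path remains; maximum matching = 2.
König certificate: {u1, v2} is a vertex cover of size 2 (every listed pair touches it), so no matching can be larger.

2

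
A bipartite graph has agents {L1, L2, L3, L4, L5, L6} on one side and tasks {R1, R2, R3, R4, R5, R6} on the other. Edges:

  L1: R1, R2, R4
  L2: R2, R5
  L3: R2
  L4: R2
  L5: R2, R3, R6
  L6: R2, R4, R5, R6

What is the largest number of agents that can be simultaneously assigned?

5

Unit-capacity flow: source→left, listed edges, right→sink; max matching = max flow.
Augmenting path L1→R1 (+1); matched 1.
Augmenting path L2→R2 (+1); matched 2.
Augmenting path L5→R3 (+1); matched 3.
Augmenting path L6→R4 (+1); matched 4.
Augmenting path L3→R2→L2→R5 (+1); matched 5.
No augmenting path remains; maximum matching = 5.
König certificate: {L1, L2, L5, L6, R2} is a vertex cover of size 5 (every listed pair touches it), so no matching can be larger.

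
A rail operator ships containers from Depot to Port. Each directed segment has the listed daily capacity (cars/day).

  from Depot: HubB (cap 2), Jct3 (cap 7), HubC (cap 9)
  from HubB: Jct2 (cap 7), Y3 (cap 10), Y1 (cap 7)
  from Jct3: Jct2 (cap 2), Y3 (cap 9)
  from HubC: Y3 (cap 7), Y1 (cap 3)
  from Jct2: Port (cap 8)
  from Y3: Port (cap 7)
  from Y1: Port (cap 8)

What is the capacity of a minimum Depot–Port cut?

14

Augment Depot→HubB→Jct2→Port: bottleneck 2, flow now 2.
Augment Depot→Jct3→Jct2→Port: bottleneck 2, flow now 4.
Augment Depot→Jct3→Y3→Port: bottleneck 5, flow now 9.
Augment Depot→HubC→Y3→Port: bottleneck 2, flow now 11.
Augment Depot→HubC→Y1→Port: bottleneck 3, flow now 14.
No augmenting path remains; maximum flow = 14.
By max-flow min-cut, the minimum cut capacity equals the max flow.
In the residual graph, reachable from Depot: {Depot, Jct3, HubC, Y3}.
Min-cut edges: Depot→HubB (2), Jct3→Jct2 (2), HubC→Y1 (3), Y3→Port (7); capacity 2 + 2 + 3 + 7 = 14.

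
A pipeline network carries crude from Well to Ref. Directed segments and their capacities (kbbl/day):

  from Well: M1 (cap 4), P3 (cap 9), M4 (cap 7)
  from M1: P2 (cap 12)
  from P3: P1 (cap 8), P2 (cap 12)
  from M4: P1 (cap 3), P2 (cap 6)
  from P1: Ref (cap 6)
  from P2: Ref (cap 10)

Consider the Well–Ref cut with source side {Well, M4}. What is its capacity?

Edges leaving {Well, M4}: Well→M1 (4), Well→P3 (9), M4→P1 (3), M4→P2 (6).
Cut capacity = 4 + 9 + 3 + 6 = 22.

22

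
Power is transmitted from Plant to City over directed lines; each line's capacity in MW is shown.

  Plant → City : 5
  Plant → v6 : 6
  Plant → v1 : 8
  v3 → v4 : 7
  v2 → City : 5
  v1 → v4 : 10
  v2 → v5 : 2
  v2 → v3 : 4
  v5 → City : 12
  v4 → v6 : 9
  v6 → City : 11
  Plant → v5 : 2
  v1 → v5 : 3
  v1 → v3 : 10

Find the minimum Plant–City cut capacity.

21

Augment Plant→City: bottleneck 5, flow now 5.
Augment Plant→v5→City: bottleneck 2, flow now 7.
Augment Plant→v6→City: bottleneck 6, flow now 13.
Augment Plant→v1→v5→City: bottleneck 3, flow now 16.
Augment Plant→v1→v4→v6→City: bottleneck 5, flow now 21.
No augmenting path remains; maximum flow = 21.
By max-flow min-cut, the minimum cut capacity equals the max flow.
In the residual graph, reachable from Plant: {Plant}.
Min-cut edges: Plant→v1 (8), Plant→v5 (2), Plant→v6 (6), Plant→City (5); capacity 8 + 2 + 6 + 5 = 21.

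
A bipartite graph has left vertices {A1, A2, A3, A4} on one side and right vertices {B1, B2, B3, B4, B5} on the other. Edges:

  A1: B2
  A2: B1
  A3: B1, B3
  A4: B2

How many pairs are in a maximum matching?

3

Unit-capacity flow: source→left, listed edges, right→sink; max matching = max flow.
Augmenting path A1→B2 (+1); matched 1.
Augmenting path A2→B1 (+1); matched 2.
Augmenting path A3→B3 (+1); matched 3.
No augmenting path remains; maximum matching = 3.
König certificate: {A2, A3, B2} is a vertex cover of size 3 (every listed pair touches it), so no matching can be larger.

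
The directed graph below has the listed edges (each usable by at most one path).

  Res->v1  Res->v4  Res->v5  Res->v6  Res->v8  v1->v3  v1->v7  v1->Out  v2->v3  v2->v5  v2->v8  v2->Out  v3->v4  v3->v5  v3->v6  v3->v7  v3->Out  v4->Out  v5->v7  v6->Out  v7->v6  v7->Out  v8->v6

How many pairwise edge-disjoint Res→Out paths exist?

Assign every edge capacity 1; by Menger, the answer equals the max flow.
Path Res→v1→Out (+1); total 1.
Path Res→v4→Out (+1); total 2.
Path Res→v6→Out (+1); total 3.
Path Res→v5→v7→Out (+1); total 4.
No residual Res→Out path; max flow = 4.
Certifying cut of size 4: {Res→v1, Res→v4, Res→v5, v6→Out}.

4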